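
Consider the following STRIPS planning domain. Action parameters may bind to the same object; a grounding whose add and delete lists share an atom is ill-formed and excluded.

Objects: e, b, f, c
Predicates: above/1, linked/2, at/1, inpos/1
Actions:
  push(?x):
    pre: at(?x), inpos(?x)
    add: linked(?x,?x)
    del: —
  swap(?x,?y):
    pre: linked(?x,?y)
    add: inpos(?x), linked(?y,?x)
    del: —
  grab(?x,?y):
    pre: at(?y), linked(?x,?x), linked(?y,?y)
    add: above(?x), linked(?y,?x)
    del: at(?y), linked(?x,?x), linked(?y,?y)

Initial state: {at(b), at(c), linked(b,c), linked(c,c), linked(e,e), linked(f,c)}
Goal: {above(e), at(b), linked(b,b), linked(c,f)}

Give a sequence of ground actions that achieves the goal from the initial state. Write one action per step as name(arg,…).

1. swap(b,c)  →  {at(b), at(c), inpos(b), linked(b,c), linked(c,b), linked(c,c), linked(e,e), linked(f,c)}
2. push(b)  →  {at(b), at(c), inpos(b), linked(b,b), linked(b,c), linked(c,b), linked(c,c), linked(e,e), linked(f,c)}
3. swap(f,c)  →  {at(b), at(c), inpos(b), inpos(f), linked(b,b), linked(b,c), linked(c,b), linked(c,c), linked(c,f), linked(e,e), linked(f,c)}
4. grab(e,c)  →  {above(e), at(b), inpos(b), inpos(f), linked(b,b), linked(b,c), linked(c,b), linked(c,e), linked(c,f), linked(f,c)}

swap(b,c); push(b); swap(f,c); grab(e,c)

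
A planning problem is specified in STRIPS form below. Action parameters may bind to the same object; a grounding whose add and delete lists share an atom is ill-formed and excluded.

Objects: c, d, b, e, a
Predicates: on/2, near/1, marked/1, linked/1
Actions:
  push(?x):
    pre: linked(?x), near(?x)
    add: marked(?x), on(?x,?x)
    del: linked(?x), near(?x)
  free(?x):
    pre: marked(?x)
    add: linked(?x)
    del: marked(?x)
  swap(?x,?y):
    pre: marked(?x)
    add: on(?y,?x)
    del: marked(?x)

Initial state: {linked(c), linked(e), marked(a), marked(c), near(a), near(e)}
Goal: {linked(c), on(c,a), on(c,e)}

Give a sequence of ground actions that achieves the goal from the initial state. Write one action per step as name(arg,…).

push(e); swap(e,c); swap(a,c)

1. push(e)  →  {linked(c), marked(a), marked(c), marked(e), near(a), on(e,e)}
2. swap(e,c)  →  {linked(c), marked(a), marked(c), near(a), on(c,e), on(e,e)}
3. swap(a,c)  →  {linked(c), marked(c), near(a), on(c,a), on(c,e), on(e,e)}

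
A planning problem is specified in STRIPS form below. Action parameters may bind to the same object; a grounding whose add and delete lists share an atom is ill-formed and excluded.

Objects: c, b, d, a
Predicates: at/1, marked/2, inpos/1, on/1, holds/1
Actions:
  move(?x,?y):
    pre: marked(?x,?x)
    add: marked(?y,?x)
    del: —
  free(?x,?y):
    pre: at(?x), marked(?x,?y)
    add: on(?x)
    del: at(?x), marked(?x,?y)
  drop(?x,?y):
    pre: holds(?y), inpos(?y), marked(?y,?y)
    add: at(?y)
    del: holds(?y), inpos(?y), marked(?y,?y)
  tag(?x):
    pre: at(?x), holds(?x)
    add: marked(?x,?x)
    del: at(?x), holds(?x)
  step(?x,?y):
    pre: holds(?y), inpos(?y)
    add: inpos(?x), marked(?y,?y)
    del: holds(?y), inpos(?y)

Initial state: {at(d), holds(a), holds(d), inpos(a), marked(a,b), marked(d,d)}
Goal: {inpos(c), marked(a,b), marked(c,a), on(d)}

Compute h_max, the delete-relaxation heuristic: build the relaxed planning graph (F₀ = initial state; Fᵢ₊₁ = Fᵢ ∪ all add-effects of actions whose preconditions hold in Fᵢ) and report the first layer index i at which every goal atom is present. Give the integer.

F0 = init (6 atoms)
F1 = F0 ∪ {inpos(b), inpos(c), inpos(d), marked(a,a), marked(a,d), marked(b,d), marked(c,d), on(d)}  (14 atoms)
F2 = F1 ∪ {at(a), marked(b,a), marked(c,a), marked(d,a)}  (18 atoms)
goal ⊆ F2  ⇒  h_max = 2

2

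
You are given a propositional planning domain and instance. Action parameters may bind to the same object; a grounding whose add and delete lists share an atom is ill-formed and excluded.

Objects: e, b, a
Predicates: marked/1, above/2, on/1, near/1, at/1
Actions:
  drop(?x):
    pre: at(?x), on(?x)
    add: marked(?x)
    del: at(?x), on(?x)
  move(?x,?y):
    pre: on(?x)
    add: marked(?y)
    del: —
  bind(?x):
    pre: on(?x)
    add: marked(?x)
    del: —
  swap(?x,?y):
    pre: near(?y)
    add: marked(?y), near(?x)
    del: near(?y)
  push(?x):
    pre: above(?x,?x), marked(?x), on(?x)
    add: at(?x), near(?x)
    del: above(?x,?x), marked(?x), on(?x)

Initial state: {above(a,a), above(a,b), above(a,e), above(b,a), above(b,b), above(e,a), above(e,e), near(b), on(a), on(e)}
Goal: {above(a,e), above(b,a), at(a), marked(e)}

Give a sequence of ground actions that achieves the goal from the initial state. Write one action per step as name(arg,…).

1. move(e,e)  →  {above(a,a), above(a,b), above(a,e), above(b,a), above(b,b), above(e,a), above(e,e), marked(e), near(b), on(a), on(e)}
2. move(e,a)  →  {above(a,a), above(a,b), above(a,e), above(b,a), above(b,b), above(e,a), above(e,e), marked(a), marked(e), near(b), on(a), on(e)}
3. push(a)  →  {above(a,b), above(a,e), above(b,a), above(b,b), above(e,a), above(e,e), at(a), marked(e), near(a), near(b), on(e)}

move(e,e); move(e,a); push(a)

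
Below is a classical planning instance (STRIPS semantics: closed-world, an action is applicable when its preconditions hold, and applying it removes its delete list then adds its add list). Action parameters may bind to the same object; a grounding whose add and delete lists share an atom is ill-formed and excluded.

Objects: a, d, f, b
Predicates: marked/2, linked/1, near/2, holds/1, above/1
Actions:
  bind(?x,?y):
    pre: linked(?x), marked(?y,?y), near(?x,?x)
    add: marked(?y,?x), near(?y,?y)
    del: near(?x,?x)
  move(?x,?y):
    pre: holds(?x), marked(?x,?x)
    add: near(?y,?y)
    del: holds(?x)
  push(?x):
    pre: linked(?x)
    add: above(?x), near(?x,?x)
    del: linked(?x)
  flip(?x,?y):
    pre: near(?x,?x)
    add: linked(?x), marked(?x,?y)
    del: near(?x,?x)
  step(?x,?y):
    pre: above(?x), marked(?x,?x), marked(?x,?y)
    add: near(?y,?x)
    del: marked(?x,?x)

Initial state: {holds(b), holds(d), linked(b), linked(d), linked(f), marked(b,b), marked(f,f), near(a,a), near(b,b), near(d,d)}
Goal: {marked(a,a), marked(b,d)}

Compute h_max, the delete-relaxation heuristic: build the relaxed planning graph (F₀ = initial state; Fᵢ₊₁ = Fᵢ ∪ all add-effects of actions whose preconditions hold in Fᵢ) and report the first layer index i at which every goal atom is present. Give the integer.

F0 = init (10 atoms)
F1 = F0 ∪ {above(b), above(d), above(f), linked(a), marked(a,a), marked(a,b), marked(a,d), marked(a,f), marked(b,a), marked(b,d), marked(b,f), marked(d,a), marked(d,b), marked(d,d), marked(d,f), marked(f,b), marked(f,d), near(f,f)}  (28 atoms)
goal ⊆ F1  ⇒  h_max = 1

1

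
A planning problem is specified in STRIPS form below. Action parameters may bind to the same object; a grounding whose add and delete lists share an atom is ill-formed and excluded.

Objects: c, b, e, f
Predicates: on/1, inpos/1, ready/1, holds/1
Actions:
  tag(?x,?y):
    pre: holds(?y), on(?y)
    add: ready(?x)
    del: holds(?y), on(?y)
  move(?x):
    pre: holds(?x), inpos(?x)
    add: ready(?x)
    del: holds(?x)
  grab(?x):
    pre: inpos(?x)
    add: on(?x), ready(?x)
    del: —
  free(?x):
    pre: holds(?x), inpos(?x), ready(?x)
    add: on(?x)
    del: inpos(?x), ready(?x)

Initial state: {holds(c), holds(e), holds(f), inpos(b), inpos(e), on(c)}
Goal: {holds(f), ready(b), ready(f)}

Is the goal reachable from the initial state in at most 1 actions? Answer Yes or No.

1. tag(f,c)  →  {holds(e), holds(f), inpos(b), inpos(e), ready(f)}
2. grab(b)  →  {holds(e), holds(f), inpos(b), inpos(e), on(b), ready(b), ready(f)}
optimal plan length = 2; 2 > 1

No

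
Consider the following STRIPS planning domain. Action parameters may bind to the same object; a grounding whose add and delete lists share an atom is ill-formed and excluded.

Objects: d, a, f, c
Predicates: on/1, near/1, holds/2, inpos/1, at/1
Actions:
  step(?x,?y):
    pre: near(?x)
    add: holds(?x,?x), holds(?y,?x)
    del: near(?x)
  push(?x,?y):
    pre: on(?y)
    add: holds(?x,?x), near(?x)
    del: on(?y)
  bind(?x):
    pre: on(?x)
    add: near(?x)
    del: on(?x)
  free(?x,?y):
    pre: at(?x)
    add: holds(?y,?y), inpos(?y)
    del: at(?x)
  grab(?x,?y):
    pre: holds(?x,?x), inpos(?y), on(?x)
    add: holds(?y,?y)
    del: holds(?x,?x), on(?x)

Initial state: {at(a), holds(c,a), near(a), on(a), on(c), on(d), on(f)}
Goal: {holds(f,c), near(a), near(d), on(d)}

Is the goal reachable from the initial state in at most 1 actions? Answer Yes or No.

No

1. push(d,a)  →  {at(a), holds(c,a), holds(d,d), near(a), near(d), on(c), on(d), on(f)}
2. push(c,f)  →  {at(a), holds(c,a), holds(c,c), holds(d,d), near(a), near(c), near(d), on(c), on(d)}
3. step(c,f)  →  {at(a), holds(c,a), holds(c,c), holds(d,d), holds(f,c), near(a), near(d), on(c), on(d)}
optimal plan length = 3; 3 > 1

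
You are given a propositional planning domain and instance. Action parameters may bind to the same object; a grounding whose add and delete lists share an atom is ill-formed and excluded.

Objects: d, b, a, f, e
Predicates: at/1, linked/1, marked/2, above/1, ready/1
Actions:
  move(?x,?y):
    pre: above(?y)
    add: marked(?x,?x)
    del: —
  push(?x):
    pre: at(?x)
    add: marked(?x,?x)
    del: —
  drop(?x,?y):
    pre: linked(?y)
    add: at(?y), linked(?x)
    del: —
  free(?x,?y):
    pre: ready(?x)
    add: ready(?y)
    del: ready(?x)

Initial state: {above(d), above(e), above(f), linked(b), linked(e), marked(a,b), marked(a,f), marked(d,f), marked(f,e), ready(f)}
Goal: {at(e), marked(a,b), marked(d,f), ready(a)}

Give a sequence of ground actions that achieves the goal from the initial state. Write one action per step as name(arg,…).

1. drop(d,e)  →  {above(d), above(e), above(f), at(e), linked(b), linked(d), linked(e), marked(a,b), marked(a,f), marked(d,f), marked(f,e), ready(f)}
2. free(f,a)  →  {above(d), above(e), above(f), at(e), linked(b), linked(d), linked(e), marked(a,b), marked(a,f), marked(d,f), marked(f,e), ready(a)}

drop(d,e); free(f,a)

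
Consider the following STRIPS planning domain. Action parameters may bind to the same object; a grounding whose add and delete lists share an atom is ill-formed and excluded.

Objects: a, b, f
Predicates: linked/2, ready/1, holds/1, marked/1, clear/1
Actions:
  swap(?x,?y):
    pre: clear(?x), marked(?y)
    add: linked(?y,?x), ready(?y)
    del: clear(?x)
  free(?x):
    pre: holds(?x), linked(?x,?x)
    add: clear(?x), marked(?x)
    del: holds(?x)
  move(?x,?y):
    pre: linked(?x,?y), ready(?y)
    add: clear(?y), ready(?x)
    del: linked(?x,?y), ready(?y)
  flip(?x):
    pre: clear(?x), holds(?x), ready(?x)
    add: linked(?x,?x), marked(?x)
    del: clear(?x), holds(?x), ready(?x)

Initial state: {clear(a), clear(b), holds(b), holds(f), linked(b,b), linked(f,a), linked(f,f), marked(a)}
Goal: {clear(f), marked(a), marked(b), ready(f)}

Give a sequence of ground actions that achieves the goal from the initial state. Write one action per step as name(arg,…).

1. free(b)  →  {clear(a), clear(b), holds(f), linked(b,b), linked(f,a), linked(f,f), marked(a), marked(b)}
2. free(f)  →  {clear(a), clear(b), clear(f), linked(b,b), linked(f,a), linked(f,f), marked(a), marked(b), marked(f)}
3. swap(a,f)  →  {clear(b), clear(f), linked(b,b), linked(f,a), linked(f,f), marked(a), marked(b), marked(f), ready(f)}

free(b); free(f); swap(a,f)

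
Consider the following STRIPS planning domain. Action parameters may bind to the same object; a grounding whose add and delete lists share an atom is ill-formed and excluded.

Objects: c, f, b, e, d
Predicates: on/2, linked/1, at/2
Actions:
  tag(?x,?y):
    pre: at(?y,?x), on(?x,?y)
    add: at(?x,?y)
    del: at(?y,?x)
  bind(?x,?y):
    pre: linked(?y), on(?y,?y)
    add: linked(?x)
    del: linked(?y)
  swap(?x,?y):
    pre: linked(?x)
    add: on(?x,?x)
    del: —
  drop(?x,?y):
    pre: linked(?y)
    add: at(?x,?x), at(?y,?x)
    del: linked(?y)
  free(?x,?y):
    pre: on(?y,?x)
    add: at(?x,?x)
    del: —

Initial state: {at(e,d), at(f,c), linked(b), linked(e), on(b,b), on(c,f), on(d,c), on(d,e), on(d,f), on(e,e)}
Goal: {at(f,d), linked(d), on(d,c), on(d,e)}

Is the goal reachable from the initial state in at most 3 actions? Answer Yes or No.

Yes

1. bind(f,b)  →  {at(e,d), at(f,c), linked(e), linked(f), on(b,b), on(c,f), on(d,c), on(d,e), on(d,f), on(e,e)}
2. bind(d,e)  →  {at(e,d), at(f,c), linked(d), linked(f), on(b,b), on(c,f), on(d,c), on(d,e), on(d,f), on(e,e)}
3. drop(d,f)  →  {at(d,d), at(e,d), at(f,c), at(f,d), linked(d), on(b,b), on(c,f), on(d,c), on(d,e), on(d,f), on(e,e)}
optimal plan length = 3; 3 ≤ 3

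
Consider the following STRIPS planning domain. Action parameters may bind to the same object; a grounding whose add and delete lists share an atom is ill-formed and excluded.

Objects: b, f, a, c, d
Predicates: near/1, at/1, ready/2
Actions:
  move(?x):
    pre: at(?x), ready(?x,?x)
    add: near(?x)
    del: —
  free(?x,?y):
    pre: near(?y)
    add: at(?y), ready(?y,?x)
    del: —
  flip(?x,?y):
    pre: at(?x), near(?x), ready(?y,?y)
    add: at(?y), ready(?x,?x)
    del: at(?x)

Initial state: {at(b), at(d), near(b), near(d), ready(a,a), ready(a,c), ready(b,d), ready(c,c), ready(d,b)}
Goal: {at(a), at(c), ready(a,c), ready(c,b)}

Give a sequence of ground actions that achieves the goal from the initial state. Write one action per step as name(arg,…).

flip(b,a); flip(d,c); move(c); free(b,c)

1. flip(b,a)  →  {at(a), at(d), near(b), near(d), ready(a,a), ready(a,c), ready(b,b), ready(b,d), ready(c,c), ready(d,b)}
2. flip(d,c)  →  {at(a), at(c), near(b), near(d), ready(a,a), ready(a,c), ready(b,b), ready(b,d), ready(c,c), ready(d,b), ready(d,d)}
3. move(c)  →  {at(a), at(c), near(b), near(c), near(d), ready(a,a), ready(a,c), ready(b,b), ready(b,d), ready(c,c), ready(d,b), ready(d,d)}
4. free(b,c)  →  {at(a), at(c), near(b), near(c), near(d), ready(a,a), ready(a,c), ready(b,b), ready(b,d), ready(c,b), ready(c,c), ready(d,b), ready(d,d)}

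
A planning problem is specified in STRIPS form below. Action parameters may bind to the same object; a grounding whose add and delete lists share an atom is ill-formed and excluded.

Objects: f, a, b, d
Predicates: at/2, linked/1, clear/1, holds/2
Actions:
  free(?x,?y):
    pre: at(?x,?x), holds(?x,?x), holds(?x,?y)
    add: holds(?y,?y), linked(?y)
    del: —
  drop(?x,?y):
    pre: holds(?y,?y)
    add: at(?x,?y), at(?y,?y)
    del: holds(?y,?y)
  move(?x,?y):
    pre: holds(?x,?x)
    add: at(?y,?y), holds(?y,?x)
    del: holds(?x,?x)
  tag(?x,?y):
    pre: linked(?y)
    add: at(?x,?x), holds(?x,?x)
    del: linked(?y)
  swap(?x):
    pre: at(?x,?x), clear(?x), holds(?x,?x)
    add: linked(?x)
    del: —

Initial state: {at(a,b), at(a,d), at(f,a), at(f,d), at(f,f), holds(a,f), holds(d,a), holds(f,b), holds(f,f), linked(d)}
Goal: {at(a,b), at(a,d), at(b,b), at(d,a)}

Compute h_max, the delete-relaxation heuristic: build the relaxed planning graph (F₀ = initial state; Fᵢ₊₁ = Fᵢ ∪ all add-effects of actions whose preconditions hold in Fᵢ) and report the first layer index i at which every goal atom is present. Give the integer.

2

F0 = init (10 atoms)
F1 = F0 ∪ {at(a,a), at(a,f), at(b,b), at(b,f), at(d,d), at(d,f), holds(a,a), holds(b,b), holds(b,f), holds(d,d), holds(d,f), linked(b), linked(f)}  (23 atoms)
F2 = F1 ∪ {at(b,a), at(b,d), at(d,a), at(d,b), at(f,b), holds(a,b), holds(a,d), holds(b,a), holds(b,d), holds(d,b), holds(f,a), holds(f,d), linked(a)}  (36 atoms)
goal ⊆ F2  ⇒  h_max = 2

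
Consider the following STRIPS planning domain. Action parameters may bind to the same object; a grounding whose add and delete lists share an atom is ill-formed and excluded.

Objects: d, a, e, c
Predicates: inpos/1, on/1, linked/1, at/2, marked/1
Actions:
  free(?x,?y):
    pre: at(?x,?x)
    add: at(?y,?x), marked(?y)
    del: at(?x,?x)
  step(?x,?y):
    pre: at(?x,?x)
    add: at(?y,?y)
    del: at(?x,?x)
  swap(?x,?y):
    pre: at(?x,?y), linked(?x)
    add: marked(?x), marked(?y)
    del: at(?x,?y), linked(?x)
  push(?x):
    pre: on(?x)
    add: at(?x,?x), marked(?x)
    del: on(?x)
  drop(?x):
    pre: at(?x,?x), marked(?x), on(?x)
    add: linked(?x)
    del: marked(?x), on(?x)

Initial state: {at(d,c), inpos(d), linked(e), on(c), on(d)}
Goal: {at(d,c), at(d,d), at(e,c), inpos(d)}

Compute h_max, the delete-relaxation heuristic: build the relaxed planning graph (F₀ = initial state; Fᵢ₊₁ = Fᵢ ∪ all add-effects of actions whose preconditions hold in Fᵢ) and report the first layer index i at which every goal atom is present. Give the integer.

F0 = init (5 atoms)
F1 = F0 ∪ {at(c,c), at(d,d), marked(c), marked(d)}  (9 atoms)
F2 = F1 ∪ {at(a,a), at(a,c), at(a,d), at(c,d), at(e,c), at(e,d), at(e,e), linked(c), linked(d), marked(a), marked(e)}  (20 atoms)
goal ⊆ F2  ⇒  h_max = 2

2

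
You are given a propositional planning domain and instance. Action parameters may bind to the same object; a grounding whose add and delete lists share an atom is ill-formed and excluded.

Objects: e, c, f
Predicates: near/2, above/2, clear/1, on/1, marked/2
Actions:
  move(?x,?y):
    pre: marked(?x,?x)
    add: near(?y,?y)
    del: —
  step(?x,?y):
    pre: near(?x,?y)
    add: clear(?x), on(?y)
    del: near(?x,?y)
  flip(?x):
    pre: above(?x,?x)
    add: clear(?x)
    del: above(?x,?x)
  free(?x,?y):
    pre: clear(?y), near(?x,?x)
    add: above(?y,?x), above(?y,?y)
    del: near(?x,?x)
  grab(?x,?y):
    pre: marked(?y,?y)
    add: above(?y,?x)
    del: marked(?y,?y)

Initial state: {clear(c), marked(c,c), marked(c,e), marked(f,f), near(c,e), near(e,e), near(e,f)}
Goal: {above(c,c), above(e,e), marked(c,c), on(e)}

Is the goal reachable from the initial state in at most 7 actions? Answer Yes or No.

1. move(c,c)  →  {clear(c), marked(c,c), marked(c,e), marked(f,f), near(c,c), near(c,e), near(e,e), near(e,f)}
2. move(c,f)  →  {clear(c), marked(c,c), marked(c,e), marked(f,f), near(c,c), near(c,e), near(e,e), near(e,f), near(f,f)}
3. step(e,e)  →  {clear(c), clear(e), marked(c,c), marked(c,e), marked(f,f), near(c,c), near(c,e), near(e,f), near(f,f), on(e)}
4. free(c,e)  →  {above(e,c), above(e,e), clear(c), clear(e), marked(c,c), marked(c,e), marked(f,f), near(c,e), near(e,f), near(f,f), on(e)}
5. free(f,c)  →  {above(c,c), above(c,f), above(e,c), above(e,e), clear(c), clear(e), marked(c,c), marked(c,e), marked(f,f), near(c,e), near(e,f), on(e)}
optimal plan length = 5; 5 ≤ 7

Yes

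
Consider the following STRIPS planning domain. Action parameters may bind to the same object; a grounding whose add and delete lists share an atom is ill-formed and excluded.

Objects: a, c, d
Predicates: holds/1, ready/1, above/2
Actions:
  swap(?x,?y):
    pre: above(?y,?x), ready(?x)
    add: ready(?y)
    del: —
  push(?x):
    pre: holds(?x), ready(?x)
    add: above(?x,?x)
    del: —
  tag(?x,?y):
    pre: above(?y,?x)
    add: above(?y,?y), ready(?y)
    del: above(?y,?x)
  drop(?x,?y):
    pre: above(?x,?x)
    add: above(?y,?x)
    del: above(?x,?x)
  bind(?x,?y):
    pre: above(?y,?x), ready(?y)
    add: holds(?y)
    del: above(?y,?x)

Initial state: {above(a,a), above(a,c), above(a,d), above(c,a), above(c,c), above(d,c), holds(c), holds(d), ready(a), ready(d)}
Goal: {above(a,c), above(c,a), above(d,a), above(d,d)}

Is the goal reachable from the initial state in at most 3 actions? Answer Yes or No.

1. push(d)  →  {above(a,a), above(a,c), above(a,d), above(c,a), above(c,c), above(d,c), above(d,d), holds(c), holds(d), ready(a), ready(d)}
2. drop(a,d)  →  {above(a,c), above(a,d), above(c,a), above(c,c), above(d,a), above(d,c), above(d,d), holds(c), holds(d), ready(a), ready(d)}
optimal plan length = 2; 2 ≤ 3

Yes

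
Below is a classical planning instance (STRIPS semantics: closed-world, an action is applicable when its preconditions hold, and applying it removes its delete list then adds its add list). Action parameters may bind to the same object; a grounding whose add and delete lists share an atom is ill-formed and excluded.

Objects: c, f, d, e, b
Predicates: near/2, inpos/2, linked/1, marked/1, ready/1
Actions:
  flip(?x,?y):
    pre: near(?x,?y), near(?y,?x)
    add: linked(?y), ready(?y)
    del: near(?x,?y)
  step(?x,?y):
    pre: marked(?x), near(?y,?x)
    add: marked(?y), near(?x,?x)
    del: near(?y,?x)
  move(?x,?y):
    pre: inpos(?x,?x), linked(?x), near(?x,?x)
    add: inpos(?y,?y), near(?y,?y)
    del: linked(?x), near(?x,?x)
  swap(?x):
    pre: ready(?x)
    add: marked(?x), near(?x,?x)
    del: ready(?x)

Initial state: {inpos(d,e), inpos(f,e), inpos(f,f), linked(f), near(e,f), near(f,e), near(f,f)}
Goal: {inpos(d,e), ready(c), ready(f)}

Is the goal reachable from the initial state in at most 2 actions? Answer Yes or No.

No

1. flip(e,f)  →  {inpos(d,e), inpos(f,e), inpos(f,f), linked(f), near(f,e), near(f,f), ready(f)}
2. move(f,c)  →  {inpos(c,c), inpos(d,e), inpos(f,e), inpos(f,f), near(c,c), near(f,e), ready(f)}
3. flip(c,c)  →  {inpos(c,c), inpos(d,e), inpos(f,e), inpos(f,f), linked(c), near(f,e), ready(c), ready(f)}
optimal plan length = 3; 3 > 2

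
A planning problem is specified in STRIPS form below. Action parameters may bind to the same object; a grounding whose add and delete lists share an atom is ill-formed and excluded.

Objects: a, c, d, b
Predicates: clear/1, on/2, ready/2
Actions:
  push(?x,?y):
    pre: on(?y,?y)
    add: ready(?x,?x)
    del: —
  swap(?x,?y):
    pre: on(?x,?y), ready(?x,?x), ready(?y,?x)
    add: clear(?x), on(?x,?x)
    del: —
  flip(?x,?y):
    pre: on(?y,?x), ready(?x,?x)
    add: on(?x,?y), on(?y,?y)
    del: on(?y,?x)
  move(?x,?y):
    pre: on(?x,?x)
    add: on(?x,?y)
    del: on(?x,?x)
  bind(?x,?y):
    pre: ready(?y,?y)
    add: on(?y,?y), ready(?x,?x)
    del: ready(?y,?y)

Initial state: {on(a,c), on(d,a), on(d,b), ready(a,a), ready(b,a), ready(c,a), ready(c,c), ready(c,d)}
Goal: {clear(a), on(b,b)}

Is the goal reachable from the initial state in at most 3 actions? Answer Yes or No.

Yes

1. swap(a,c)  →  {clear(a), on(a,a), on(a,c), on(d,a), on(d,b), ready(a,a), ready(b,a), ready(c,a), ready(c,c), ready(c,d)}
2. push(b,a)  →  {clear(a), on(a,a), on(a,c), on(d,a), on(d,b), ready(a,a), ready(b,a), ready(b,b), ready(c,a), ready(c,c), ready(c,d)}
3. bind(a,b)  →  {clear(a), on(a,a), on(a,c), on(b,b), on(d,a), on(d,b), ready(a,a), ready(b,a), ready(c,a), ready(c,c), ready(c,d)}
optimal plan length = 3; 3 ≤ 3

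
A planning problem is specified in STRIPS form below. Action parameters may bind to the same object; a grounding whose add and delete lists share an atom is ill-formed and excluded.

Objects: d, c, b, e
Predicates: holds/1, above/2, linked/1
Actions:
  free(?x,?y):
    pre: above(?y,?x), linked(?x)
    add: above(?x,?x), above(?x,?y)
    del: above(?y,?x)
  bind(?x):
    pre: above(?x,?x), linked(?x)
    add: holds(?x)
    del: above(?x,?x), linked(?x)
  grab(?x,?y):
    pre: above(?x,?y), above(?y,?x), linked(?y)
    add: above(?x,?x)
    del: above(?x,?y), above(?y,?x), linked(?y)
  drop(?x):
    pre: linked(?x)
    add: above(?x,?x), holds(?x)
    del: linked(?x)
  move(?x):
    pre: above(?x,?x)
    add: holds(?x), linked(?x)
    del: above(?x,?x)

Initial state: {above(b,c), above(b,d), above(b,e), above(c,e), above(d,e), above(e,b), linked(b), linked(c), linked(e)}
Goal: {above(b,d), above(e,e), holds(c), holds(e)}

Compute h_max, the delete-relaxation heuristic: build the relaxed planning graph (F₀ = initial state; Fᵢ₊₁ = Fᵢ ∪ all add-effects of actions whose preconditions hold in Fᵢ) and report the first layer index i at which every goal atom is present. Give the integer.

1

F0 = init (9 atoms)
F1 = F0 ∪ {above(b,b), above(c,b), above(c,c), above(e,c), above(e,d), above(e,e), holds(b), holds(c), holds(e)}  (18 atoms)
goal ⊆ F1  ⇒  h_max = 1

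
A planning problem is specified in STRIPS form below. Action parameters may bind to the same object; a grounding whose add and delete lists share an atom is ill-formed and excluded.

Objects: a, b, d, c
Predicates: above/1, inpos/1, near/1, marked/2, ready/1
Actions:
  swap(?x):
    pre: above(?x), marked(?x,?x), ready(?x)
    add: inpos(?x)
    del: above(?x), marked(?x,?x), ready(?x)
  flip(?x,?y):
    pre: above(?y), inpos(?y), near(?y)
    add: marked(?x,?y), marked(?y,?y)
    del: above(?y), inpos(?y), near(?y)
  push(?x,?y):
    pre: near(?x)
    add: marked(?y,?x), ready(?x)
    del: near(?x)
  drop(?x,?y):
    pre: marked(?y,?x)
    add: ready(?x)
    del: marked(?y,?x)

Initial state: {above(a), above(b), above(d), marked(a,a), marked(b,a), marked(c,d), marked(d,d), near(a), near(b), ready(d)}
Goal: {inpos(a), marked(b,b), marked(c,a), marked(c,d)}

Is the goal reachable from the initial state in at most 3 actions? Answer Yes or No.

1. push(a,c)  →  {above(a), above(b), above(d), marked(a,a), marked(b,a), marked(c,a), marked(c,d), marked(d,d), near(b), ready(a), ready(d)}
2. swap(a)  →  {above(b), above(d), inpos(a), marked(b,a), marked(c,a), marked(c,d), marked(d,d), near(b), ready(d)}
3. push(b,b)  →  {above(b), above(d), inpos(a), marked(b,a), marked(b,b), marked(c,a), marked(c,d), marked(d,d), ready(b), ready(d)}
optimal plan length = 3; 3 ≤ 3

Yes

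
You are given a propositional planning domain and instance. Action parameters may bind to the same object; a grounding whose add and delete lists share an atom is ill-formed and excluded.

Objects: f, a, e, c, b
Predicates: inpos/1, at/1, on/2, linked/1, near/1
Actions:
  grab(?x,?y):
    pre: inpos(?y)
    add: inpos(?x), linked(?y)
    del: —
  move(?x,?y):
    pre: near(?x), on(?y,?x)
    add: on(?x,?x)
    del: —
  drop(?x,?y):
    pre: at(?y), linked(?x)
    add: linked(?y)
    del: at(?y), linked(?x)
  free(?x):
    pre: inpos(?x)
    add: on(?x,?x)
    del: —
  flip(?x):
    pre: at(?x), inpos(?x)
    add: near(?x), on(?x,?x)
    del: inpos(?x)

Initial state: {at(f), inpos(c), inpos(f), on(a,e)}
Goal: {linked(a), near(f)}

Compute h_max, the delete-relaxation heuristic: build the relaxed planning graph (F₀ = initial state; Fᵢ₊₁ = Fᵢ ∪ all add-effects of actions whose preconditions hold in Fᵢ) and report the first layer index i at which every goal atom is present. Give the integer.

2

F0 = init (4 atoms)
F1 = F0 ∪ {inpos(a), inpos(b), inpos(e), linked(c), linked(f), near(f), on(c,c), on(f,f)}  (12 atoms)
F2 = F1 ∪ {linked(a), linked(b), linked(e), on(a,a), on(b,b), on(e,e)}  (18 atoms)
goal ⊆ F2  ⇒  h_max = 2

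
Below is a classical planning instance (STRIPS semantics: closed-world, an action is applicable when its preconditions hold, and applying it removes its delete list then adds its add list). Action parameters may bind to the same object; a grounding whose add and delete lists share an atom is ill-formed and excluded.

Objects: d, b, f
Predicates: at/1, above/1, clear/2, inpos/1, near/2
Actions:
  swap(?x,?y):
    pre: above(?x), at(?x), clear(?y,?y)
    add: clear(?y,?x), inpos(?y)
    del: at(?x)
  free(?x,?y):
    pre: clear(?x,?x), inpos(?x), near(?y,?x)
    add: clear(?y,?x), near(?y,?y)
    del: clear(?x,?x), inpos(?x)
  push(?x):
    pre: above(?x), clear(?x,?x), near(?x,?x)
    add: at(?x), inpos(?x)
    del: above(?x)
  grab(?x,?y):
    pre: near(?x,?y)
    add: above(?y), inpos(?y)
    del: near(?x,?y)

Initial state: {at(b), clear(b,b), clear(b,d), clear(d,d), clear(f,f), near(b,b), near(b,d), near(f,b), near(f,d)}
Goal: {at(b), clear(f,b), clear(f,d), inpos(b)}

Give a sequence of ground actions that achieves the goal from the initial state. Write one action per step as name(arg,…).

1. grab(b,d)  →  {above(d), at(b), clear(b,b), clear(b,d), clear(d,d), clear(f,f), inpos(d), near(b,b), near(f,b), near(f,d)}
2. free(d,f)  →  {above(d), at(b), clear(b,b), clear(b,d), clear(f,d), clear(f,f), near(b,b), near(f,b), near(f,d), near(f,f)}
3. grab(b,b)  →  {above(b), above(d), at(b), clear(b,b), clear(b,d), clear(f,d), clear(f,f), inpos(b), near(f,b), near(f,d), near(f,f)}
4. free(b,f)  →  {above(b), above(d), at(b), clear(b,d), clear(f,b), clear(f,d), clear(f,f), near(f,b), near(f,d), near(f,f)}
5. grab(f,b)  →  {above(b), above(d), at(b), clear(b,d), clear(f,b), clear(f,d), clear(f,f), inpos(b), near(f,d), near(f,f)}

grab(b,d); free(d,f); grab(b,b); free(b,f); grab(f,b)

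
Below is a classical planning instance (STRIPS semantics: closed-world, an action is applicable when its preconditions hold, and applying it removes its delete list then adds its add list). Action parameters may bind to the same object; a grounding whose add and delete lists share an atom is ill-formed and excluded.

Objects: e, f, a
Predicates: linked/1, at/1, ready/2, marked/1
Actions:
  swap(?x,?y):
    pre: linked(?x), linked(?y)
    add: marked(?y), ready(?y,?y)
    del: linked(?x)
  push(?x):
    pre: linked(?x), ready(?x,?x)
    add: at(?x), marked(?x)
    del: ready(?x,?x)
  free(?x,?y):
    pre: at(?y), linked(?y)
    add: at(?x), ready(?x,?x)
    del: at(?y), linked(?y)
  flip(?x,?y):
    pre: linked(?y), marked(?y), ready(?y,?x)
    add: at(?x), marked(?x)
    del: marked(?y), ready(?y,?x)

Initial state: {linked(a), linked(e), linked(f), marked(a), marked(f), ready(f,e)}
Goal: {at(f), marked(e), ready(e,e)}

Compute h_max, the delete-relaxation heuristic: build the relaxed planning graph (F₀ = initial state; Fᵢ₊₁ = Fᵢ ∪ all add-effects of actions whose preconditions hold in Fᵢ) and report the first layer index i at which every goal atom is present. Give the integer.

2

F0 = init (6 atoms)
F1 = F0 ∪ {at(e), marked(e), ready(a,a), ready(e,e), ready(f,f)}  (11 atoms)
F2 = F1 ∪ {at(a), at(f)}  (13 atoms)
goal ⊆ F2  ⇒  h_max = 2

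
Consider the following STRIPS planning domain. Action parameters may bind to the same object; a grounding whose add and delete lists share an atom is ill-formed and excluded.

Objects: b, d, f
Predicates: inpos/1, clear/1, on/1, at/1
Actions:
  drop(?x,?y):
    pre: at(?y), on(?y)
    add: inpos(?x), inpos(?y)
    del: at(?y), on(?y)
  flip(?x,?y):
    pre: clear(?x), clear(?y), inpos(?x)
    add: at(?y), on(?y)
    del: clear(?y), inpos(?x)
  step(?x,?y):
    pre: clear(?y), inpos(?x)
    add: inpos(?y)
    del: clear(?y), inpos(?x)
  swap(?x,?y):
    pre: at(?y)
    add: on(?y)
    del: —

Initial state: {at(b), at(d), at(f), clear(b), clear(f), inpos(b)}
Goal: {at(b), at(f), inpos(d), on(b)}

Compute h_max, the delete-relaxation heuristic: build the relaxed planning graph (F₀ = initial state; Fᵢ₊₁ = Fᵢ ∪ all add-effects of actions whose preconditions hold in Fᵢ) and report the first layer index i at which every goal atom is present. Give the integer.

2

F0 = init (6 atoms)
F1 = F0 ∪ {inpos(f), on(b), on(d), on(f)}  (10 atoms)
F2 = F1 ∪ {inpos(d)}  (11 atoms)
goal ⊆ F2  ⇒  h_max = 2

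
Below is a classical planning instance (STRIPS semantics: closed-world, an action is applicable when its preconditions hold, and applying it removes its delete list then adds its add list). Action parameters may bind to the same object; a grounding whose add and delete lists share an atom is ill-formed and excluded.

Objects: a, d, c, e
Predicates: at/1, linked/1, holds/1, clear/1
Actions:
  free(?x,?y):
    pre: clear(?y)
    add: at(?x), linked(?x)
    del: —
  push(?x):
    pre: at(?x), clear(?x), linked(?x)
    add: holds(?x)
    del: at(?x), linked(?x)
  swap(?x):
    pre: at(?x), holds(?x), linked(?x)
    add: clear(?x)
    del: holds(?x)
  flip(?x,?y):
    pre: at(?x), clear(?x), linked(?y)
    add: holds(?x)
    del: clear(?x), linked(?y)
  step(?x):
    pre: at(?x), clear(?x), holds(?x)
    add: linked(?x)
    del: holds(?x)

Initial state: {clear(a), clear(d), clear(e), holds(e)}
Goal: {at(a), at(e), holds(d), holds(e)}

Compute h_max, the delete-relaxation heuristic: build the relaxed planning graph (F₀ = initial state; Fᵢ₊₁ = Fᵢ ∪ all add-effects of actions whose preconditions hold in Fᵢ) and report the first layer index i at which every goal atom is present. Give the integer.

2

F0 = init (4 atoms)
F1 = F0 ∪ {at(a), at(c), at(d), at(e), linked(a), linked(c), linked(d), linked(e)}  (12 atoms)
F2 = F1 ∪ {holds(a), holds(d)}  (14 atoms)
goal ⊆ F2  ⇒  h_max = 2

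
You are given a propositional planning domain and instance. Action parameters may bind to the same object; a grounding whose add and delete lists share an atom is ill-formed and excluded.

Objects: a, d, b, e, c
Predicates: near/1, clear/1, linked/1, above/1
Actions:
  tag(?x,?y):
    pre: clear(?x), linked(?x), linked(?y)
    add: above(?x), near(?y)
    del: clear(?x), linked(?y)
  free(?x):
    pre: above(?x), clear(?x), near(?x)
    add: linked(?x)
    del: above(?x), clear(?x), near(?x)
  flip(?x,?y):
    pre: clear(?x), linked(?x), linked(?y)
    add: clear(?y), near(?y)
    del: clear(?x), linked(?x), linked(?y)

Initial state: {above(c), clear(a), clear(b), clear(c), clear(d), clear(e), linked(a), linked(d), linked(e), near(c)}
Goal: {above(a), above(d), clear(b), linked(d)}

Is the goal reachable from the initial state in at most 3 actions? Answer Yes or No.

1. tag(a,a)  →  {above(a), above(c), clear(b), clear(c), clear(d), clear(e), linked(d), linked(e), near(a), near(c)}
2. tag(d,e)  →  {above(a), above(c), above(d), clear(b), clear(c), clear(e), linked(d), near(a), near(c), near(e)}
optimal plan length = 2; 2 ≤ 3

Yes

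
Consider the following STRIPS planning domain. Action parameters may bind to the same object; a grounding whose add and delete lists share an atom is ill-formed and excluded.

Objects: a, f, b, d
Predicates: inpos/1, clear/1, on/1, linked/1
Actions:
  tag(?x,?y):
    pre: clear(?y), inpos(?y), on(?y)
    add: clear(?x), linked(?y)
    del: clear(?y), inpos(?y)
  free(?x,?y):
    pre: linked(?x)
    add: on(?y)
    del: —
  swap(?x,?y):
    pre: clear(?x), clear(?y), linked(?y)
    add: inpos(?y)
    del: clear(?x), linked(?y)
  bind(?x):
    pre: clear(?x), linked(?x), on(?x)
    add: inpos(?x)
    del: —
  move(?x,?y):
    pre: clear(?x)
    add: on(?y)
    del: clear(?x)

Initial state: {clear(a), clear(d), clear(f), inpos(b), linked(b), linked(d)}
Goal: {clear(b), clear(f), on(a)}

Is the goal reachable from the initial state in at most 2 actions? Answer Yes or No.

No

1. free(b,a)  →  {clear(a), clear(d), clear(f), inpos(b), linked(b), linked(d), on(a)}
2. free(b,d)  →  {clear(a), clear(d), clear(f), inpos(b), linked(b), linked(d), on(a), on(d)}
3. swap(a,d)  →  {clear(d), clear(f), inpos(b), inpos(d), linked(b), on(a), on(d)}
4. tag(b,d)  →  {clear(b), clear(f), inpos(b), linked(b), linked(d), on(a), on(d)}
optimal plan length = 4; 4 > 2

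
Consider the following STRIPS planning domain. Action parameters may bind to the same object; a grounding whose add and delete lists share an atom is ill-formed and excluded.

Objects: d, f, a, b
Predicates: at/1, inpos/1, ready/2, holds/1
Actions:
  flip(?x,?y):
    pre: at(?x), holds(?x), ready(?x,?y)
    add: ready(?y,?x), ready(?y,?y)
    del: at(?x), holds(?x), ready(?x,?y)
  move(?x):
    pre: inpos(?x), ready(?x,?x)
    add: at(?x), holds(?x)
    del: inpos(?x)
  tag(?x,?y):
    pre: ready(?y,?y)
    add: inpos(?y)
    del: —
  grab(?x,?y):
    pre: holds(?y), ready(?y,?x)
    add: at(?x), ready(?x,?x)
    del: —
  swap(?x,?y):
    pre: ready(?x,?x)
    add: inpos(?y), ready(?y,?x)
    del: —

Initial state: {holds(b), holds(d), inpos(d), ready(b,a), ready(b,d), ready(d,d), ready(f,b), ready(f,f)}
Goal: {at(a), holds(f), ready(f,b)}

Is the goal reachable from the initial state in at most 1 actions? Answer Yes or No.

1. tag(d,f)  →  {holds(b), holds(d), inpos(d), inpos(f), ready(b,a), ready(b,d), ready(d,d), ready(f,b), ready(f,f)}
2. move(f)  →  {at(f), holds(b), holds(d), holds(f), inpos(d), ready(b,a), ready(b,d), ready(d,d), ready(f,b), ready(f,f)}
3. grab(a,b)  →  {at(a), at(f), holds(b), holds(d), holds(f), inpos(d), ready(a,a), ready(b,a), ready(b,d), ready(d,d), ready(f,b), ready(f,f)}
optimal plan length = 3; 3 > 1

No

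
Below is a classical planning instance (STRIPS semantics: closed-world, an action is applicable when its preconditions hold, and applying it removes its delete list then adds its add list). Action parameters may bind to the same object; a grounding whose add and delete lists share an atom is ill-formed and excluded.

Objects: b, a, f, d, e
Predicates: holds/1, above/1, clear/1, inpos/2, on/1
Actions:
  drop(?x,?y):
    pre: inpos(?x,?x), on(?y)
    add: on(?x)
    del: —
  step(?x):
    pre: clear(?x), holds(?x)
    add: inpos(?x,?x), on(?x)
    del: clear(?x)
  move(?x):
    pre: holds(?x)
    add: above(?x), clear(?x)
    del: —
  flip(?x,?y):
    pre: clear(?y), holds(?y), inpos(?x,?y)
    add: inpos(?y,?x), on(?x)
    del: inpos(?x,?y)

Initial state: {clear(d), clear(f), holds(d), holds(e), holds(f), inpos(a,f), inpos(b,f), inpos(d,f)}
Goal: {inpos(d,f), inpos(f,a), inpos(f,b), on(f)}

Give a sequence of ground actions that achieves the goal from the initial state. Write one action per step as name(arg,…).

flip(b,f); flip(a,f); step(f)

1. flip(b,f)  →  {clear(d), clear(f), holds(d), holds(e), holds(f), inpos(a,f), inpos(d,f), inpos(f,b), on(b)}
2. flip(a,f)  →  {clear(d), clear(f), holds(d), holds(e), holds(f), inpos(d,f), inpos(f,a), inpos(f,b), on(a), on(b)}
3. step(f)  →  {clear(d), holds(d), holds(e), holds(f), inpos(d,f), inpos(f,a), inpos(f,b), inpos(f,f), on(a), on(b), on(f)}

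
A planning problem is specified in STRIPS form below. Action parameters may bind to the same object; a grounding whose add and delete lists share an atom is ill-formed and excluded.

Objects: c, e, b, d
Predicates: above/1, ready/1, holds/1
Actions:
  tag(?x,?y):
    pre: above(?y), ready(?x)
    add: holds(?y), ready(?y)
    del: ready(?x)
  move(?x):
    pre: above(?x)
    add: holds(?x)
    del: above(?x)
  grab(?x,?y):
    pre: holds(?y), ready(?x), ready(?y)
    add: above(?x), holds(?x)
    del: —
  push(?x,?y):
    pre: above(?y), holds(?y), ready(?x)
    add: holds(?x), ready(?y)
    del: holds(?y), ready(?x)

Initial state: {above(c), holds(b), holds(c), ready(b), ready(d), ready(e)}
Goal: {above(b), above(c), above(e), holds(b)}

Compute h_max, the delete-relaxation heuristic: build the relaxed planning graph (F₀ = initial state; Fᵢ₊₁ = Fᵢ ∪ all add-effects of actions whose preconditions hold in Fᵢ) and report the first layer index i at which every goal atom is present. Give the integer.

1

F0 = init (6 atoms)
F1 = F0 ∪ {above(b), above(d), above(e), holds(d), holds(e), ready(c)}  (12 atoms)
goal ⊆ F1  ⇒  h_max = 1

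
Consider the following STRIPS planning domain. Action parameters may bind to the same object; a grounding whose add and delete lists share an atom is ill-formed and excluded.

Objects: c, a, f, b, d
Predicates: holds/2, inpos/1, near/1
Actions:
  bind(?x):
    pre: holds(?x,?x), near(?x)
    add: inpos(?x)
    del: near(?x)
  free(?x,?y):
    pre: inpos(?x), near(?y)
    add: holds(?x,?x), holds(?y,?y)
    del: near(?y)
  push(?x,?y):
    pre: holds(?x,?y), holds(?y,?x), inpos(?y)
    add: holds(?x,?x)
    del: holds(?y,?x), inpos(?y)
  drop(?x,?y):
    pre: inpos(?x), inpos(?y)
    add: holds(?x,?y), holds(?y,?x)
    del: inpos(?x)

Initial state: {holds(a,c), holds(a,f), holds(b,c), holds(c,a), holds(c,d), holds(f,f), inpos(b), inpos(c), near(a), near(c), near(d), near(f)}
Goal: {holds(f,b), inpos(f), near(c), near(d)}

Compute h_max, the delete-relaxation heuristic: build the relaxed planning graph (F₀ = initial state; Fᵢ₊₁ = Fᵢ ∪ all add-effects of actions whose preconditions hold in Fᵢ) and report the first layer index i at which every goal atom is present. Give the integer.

2

F0 = init (12 atoms)
F1 = F0 ∪ {holds(a,a), holds(b,b), holds(c,b), holds(c,c), holds(d,d), inpos(f)}  (18 atoms)
F2 = F1 ∪ {holds(b,f), holds(c,f), holds(f,b), holds(f,c), inpos(a), inpos(d)}  (24 atoms)
goal ⊆ F2  ⇒  h_max = 2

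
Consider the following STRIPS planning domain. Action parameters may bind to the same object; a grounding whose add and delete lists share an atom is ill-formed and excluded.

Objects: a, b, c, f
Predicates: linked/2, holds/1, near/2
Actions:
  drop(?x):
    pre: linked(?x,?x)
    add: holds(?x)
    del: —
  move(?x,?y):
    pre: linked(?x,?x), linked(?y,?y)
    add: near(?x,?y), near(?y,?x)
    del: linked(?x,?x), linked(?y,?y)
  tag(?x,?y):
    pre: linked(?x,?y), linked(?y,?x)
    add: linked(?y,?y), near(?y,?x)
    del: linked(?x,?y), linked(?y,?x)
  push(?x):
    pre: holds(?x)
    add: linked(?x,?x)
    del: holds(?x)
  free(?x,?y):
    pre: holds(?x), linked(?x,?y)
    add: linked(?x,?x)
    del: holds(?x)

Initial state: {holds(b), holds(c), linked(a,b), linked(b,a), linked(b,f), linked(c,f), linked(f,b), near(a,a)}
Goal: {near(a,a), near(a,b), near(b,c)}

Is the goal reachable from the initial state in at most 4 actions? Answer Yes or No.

Yes

1. tag(b,a)  →  {holds(b), holds(c), linked(a,a), linked(b,f), linked(c,f), linked(f,b), near(a,a), near(a,b)}
2. tag(f,b)  →  {holds(b), holds(c), linked(a,a), linked(b,b), linked(c,f), near(a,a), near(a,b), near(b,f)}
3. push(c)  →  {holds(b), linked(a,a), linked(b,b), linked(c,c), linked(c,f), near(a,a), near(a,b), near(b,f)}
4. move(b,c)  →  {holds(b), linked(a,a), linked(c,f), near(a,a), near(a,b), near(b,c), near(b,f), near(c,b)}
optimal plan length = 4; 4 ≤ 4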